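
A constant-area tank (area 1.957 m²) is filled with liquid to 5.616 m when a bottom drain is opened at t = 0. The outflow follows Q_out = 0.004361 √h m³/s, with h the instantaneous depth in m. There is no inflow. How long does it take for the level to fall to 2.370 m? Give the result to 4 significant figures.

745.2 s

With no inflow, A dh/dt = −0.004361 √h.
Separate and integrate: 2(√h − √h₀) = −(0.004361/A) t.
t = 2A(√h₀ − √h)/0.004361 = 2·1.957·(√5.616 − √2.370)/0.004361
  = 3.91400 × (2.36981 − 1.53948) / 0.004361 = 745.221 s.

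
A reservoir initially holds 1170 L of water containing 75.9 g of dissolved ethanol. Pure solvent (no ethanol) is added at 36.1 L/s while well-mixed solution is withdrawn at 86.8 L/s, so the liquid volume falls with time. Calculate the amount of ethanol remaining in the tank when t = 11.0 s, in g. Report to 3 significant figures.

25.0 g

Let m(t) be the amount of ethanol. Volume: V(t) = V₀ + (Q_in − Q_out) t = 1170 − 50.700 t; V(11.0) = 612.30 L.
No ethanol enters, so dm/dt = −Q_out · (m/V).
Separate: dm/m = −Q_out dt/V(t) ⇒ ln(m/m₀) = −(Q_out/(Q_in−Q_out)) ln(V/V₀).
m = m₀ (V₀/V)^(Q_out/(Q_in−Q_out)) = 75.9 × (1170/612.30)^(-1.7120) = 25.048 g.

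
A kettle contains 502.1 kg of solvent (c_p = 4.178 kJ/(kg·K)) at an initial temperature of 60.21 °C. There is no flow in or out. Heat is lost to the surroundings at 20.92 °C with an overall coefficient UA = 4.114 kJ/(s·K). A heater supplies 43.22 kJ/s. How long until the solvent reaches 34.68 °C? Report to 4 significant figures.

Lumped-capacitance energy balance: M c_p dT/dt = UA(T_amb − T) + Q̇.
τ = M c_p/UA = 509.911 s; T_ss = T_amb + Q̇/UA = 20.92 + 43.22/4.114 = 31.4256 °C.
T(t) = T_ss + (T₀ − T_ss)e^(−t/τ); set T = 34.68:
t = −τ ln[(T − T_ss)/(T₀ − T_ss)] = −509.911 · ln(0.113062) = 1111.52 s.

1112 s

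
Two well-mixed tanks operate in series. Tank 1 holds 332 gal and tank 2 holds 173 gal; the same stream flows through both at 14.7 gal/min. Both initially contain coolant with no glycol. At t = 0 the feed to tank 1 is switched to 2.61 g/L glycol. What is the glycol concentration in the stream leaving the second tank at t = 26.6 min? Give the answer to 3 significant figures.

Each tank obeys Vᵢ dCᵢ/dt = Q(Cᵢ₋₁ − Cᵢ), so τᵢ = Vᵢ/Q.
τ₁ = 332/14.7 = 22.585 min; τ₂ = 173/14.7 = 11.769 min.
Solving the cascade with C₁(0)=C₂(0)=0 gives C₂(t) = C_in[1 − (τ₁ e^(−t/τ₁) − τ₂ e^(−t/τ₂))/(τ₁ − τ₂)].
At t = 26.6: e^(−t/τ₁) = 0.30796, e^(−t/τ₂) = 0.10433.
C₂ = 2.61·[1 − (22.585·0.30796 − 11.769·0.10433)/(10.816)] = 2.61·0.47047 = 1.2279 g/L.

1.23 g/L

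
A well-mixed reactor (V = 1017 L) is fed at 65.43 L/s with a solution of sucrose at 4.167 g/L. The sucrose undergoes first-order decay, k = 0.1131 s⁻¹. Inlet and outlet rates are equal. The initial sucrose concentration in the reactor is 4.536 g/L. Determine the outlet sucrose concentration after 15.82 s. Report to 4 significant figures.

Accumulation = in − out − consumed: V dC/dt = Q C_in − Q C − k V C.
This is linear with rate a = Q/V + k = 0.177436 s⁻¹.
C_ss = Q C_in/(Q + kV) = 1.51090 g/L; C(t) = C_ss + (C₀ − C_ss) e^(−a t).
C(15.82) = 1.51090 + (3.02510)·e^(−0.177436·15.82) = 1.51090 + (3.02510)·0.0603833 = 1.69357 g/L.

1.694 g/L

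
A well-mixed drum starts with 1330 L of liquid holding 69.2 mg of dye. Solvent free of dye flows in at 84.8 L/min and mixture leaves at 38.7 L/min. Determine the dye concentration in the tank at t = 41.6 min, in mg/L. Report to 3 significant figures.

Let m(t) be the amount of dye. Volume: V(t) = V₀ + (Q_in − Q_out) t = 1330 + 46.100 t; V(41.6) = 3247.8 L.
Solute balance: dm/dt = 0 − Q_out C = −Q_out m/V(t).
Separate: dm/m = −Q_out dt/V(t) ⇒ ln(m/m₀) = −(Q_out/(Q_in−Q_out)) ln(V/V₀).
m = m₀ (V₀/V)^(Q_out/(Q_in−Q_out)) = 69.2 × (1330/3247.8)^(0.83948) = 32.705 mg.
C = m/V = 32.705/3247.8 = 0.010070 mg/L.

0.0101 mg/L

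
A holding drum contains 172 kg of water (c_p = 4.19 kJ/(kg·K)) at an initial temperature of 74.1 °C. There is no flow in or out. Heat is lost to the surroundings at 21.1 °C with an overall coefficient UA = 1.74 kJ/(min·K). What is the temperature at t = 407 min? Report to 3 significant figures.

40.9 °C

M c_p dT/dt = −UA(T − T_amb).
dT/dt = (T_ss − T)/τ with T_ss = T_amb = 21.100 °C, τ = M c_p/UA = 172·4.19/1.74 = 414.18 min.
This is linear first-order; T(t) = T_ss + (T₀ − T_ss) e^(−t/τ).
T(407) = 21.100 + (53.000)·0.37432 = 40.939 °C.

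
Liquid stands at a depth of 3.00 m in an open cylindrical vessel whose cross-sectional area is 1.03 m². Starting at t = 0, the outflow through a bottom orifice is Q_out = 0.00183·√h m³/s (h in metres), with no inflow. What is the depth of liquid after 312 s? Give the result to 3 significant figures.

2.12 m

With no inflow, A dh/dt = −0.00183 √h.
Separate and integrate: 2(√h − √h₀) = −(0.00183/A) t.
√h = √3.00 − 0.00183·312/(2·1.03) = 1.7321 − 0.27717 = 1.4549.
h = 1.4549² = 2.1167 m.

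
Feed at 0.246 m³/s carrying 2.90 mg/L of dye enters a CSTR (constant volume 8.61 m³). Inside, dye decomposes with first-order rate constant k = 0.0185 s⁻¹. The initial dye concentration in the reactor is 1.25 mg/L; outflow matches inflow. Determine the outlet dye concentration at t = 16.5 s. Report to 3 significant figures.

1.53 mg/L

Accumulation = in − out − consumed: V dC/dt = Q C_in − Q C − k V C.
dC/dt = (Q/V) C_in − (Q/V + k) C; effective rate a = Q/V + k = 0.028571 + 0.0185 = 0.047071 s⁻¹.
C_ss = Q C_in/(Q + kV) = 1.7602 mg/L; C(t) = C_ss + (C₀ − C_ss) e^(−a t).
C(16.5) = 1.7602 + (-0.51024)·e^(−0.047071·16.5) = 1.7602 + (-0.51024)·0.45993 = 1.5256 mg/L.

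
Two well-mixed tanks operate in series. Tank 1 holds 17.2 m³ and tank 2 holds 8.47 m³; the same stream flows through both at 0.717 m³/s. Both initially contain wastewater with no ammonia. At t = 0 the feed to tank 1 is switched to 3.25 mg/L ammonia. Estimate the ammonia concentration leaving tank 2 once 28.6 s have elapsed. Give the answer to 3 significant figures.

1.59 mg/L

Each tank obeys Vᵢ dCᵢ/dt = Q(Cᵢ₋₁ − Cᵢ), so τᵢ = Vᵢ/Q.
τ₁ = 17.2/0.717 = 23.989 s; τ₂ = 8.47/0.717 = 11.813 s.
Tank 1: C₁ = C_in(1 − e^(−t/τ₁)). Tank 2 (τ₁ ≠ τ₂): C₂ = C_in[1 − (τ₁ e^(−t/τ₁) − τ₂ e^(−t/τ₂))/(τ₁ − τ₂)].
At t = 28.6: e^(−t/τ₁) = 0.30355, e^(−t/τ₂) = 0.088829.
C₂ = 3.25·[1 − (23.989·0.30355 − 11.813·0.088829)/(12.176)] = 3.25·0.48813 = 1.5864 mg/L.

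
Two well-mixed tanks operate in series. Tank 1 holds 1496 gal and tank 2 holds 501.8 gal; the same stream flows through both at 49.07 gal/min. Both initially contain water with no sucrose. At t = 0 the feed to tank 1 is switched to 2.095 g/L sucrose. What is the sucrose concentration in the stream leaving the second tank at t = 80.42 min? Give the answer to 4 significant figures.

Time constants: τᵢ = Vᵢ/Q for each well-mixed tank.
τ₁ = 1496/49.07 = 30.4871 min; τ₂ = 501.8/49.07 = 10.2262 min.
Solving the cascade with C₁(0)=C₂(0)=0 gives C₂(t) = C_in[1 − (τ₁ e^(−t/τ₁) − τ₂ e^(−t/τ₂))/(τ₁ − τ₂)].
At t = 80.42: e^(−t/τ₁) = 0.0715155, e^(−t/τ₂) = 0.000384292.
C₂ = 2.095·[1 − (30.4871·0.0715155 − 10.2262·0.000384292)/(20.2609)] = 2.095·0.892583 = 1.86996 g/L.

1.870 g/L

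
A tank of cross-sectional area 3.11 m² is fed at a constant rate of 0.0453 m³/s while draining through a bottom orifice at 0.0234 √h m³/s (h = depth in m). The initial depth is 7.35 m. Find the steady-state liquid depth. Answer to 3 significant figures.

Level balance: A dh/dt = 0.0453 − 0.0234 √h. Setting dh/dt = 0:
Q_in = 0.0234 √h_ss ⇒ √h_ss = 0.0453/0.0234 = 1.9359.
h_ss = 1.9359² = 3.7477 m. (Since h₀ = 7.35 m > h_ss, the level will fall toward this value.)

3.75 m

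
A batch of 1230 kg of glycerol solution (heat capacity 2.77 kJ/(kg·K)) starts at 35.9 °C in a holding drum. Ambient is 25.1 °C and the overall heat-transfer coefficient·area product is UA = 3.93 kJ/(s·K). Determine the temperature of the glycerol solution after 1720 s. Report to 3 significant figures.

M c_p dT/dt = −UA(T − T_amb).
dT/dt = (T_ss − T)/τ with T_ss = T_amb = 25.100 °C, τ = M c_p/UA = 1230·2.77/3.93 = 866.95 s.
Solution: T(t) = T_ss + (T₀ − T_ss) e^(−t/τ).
T(1720) = 25.100 + (10.800)·0.13752 = 26.585 °C.

26.6 °C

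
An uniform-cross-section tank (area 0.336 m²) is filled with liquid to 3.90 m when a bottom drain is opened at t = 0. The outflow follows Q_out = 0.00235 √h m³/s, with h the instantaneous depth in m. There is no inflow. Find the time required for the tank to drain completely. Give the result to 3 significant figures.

A dh/dt = −Q_out = −0.00235 √h.
Separate and integrate: 2(√h − √h₀) = −(0.00235/A) t.
Tank is empty when √h = 0: t_empty = 2A√h₀/0.00235.
t_empty = 2·0.336·√3.90/0.00235 = 0.67200·1.9748/0.00235 = 564.72 s.

565 s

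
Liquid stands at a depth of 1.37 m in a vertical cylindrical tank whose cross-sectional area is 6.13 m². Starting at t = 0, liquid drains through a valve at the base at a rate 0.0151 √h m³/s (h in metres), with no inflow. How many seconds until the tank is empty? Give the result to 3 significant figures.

950 s

Unsteady balance on liquid volume: A dh/dt = −0.0151 √h.
Separate and integrate: 2(√h − √h₀) = −(0.0151/A) t.
Set h = 0: 2√h₀ = (0.0151/A) t_empty ⇒ t_empty = 2A√h₀/0.0151.
t_empty = 2·6.13·√1.37/0.0151 = 12.260·1.1705/0.0151 = 950.33 s.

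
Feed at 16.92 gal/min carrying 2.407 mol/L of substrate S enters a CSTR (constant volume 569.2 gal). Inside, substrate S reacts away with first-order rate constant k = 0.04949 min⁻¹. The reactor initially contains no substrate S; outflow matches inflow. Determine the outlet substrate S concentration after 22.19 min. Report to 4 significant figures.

0.7475 mol/L

Accumulation = in − out − consumed: V dC/dt = Q C_in − Q C − k V C.
This is linear with rate a = Q/V + k = 0.0792159 min⁻¹.
C_ss = Q C_in/(Q + kV) = 0.903231 mol/L; C(t) = C_ss + (C₀ − C_ss) e^(−a t).
C(22.19) = 0.903231 + (-0.903231)·e^(−0.0792159·22.19) = 0.903231 + (-0.903231)·0.172424 = 0.747493 mol/L.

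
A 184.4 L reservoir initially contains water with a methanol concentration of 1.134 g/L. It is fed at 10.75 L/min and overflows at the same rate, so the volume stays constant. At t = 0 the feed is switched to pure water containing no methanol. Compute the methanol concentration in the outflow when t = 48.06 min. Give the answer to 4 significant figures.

Mass balance on the solute (V constant): V dC/dt = Q(C_in − C).
Time constant τ = V/Q = 184.4/10.75 = 17.1535 min.
Integrating: C(t) = C_in + (C₀ − C_in) e^(−t/τ).
C(48.06) = 0 + (1.134 − 0)·e^(−48.06/17.1535) = 0 + (1.13400)·0.0607030 = 0.0688372 g/L.

0.06884 g/L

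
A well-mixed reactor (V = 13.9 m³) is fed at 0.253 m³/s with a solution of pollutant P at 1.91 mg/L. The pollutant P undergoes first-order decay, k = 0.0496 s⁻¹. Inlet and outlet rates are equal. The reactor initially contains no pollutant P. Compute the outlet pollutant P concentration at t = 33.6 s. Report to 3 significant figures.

Species balance: V dC/dt = Q C_in − Q C − k V C.
This is linear with rate a = Q/V + k = 0.067801 s⁻¹.
C_ss = Q C_in/(Q + kV) = 0.51274 mg/L; C(t) = C_ss + (C₀ − C_ss) e^(−a t).
C(33.6) = 0.51274 + (-0.51274)·e^(−0.067801·33.6) = 0.51274 + (-0.51274)·0.10248 = 0.46020 mg/L.

0.460 mg/L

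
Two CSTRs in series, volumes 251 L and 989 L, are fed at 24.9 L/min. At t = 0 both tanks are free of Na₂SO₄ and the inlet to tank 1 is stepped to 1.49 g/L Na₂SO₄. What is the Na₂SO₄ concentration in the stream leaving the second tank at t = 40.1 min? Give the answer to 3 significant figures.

0.772 g/L

Each tank obeys Vᵢ dCᵢ/dt = Q(Cᵢ₋₁ − Cᵢ), so τᵢ = Vᵢ/Q.
τ₁ = 251/24.9 = 10.080 min; τ₂ = 989/24.9 = 39.719 min.
Solving the cascade with C₁(0)=C₂(0)=0 gives C₂(t) = C_in[1 − (τ₁ e^(−t/τ₁) − τ₂ e^(−t/τ₂))/(τ₁ − τ₂)].
At t = 40.1: e^(−t/τ₁) = 0.018722, e^(−t/τ₂) = 0.36437.
C₂ = 1.49·[1 − (10.080·0.018722 − 39.719·0.36437)/(-29.639)] = 1.49·0.51808 = 0.77194 g/L.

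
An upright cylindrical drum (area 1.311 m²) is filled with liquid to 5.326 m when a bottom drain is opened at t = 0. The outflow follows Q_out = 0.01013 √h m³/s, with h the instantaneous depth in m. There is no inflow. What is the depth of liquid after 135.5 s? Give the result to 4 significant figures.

3.184 m

A dh/dt = −Q_out = −0.01013 √h.
∫ h^(−1/2) dh = −(0.01013/A) ∫ dt, giving 2√h = 2√h₀ − (0.01013/A) t.
√h = √5.326 − 0.01013·135.5/(2·1.311) = 2.30781 − 0.523499 = 1.78431.
h = 1.78431² = 3.18377 m.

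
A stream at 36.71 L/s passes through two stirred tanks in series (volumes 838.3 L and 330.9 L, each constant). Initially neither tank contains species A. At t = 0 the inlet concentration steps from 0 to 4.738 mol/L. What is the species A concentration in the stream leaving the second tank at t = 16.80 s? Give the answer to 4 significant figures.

Time constants: τᵢ = Vᵢ/Q for each well-mixed tank.
τ₁ = 838.3/36.71 = 22.8357 s; τ₂ = 330.9/36.71 = 9.01389 s.
Tank 1: C₁ = C_in(1 − e^(−t/τ₁)). Tank 2 (τ₁ ≠ τ₂): C₂ = C_in[1 − (τ₁ e^(−t/τ₁) − τ₂ e^(−t/τ₂))/(τ₁ − τ₂)].
At t = 16.80: e^(−t/τ₁) = 0.479175, e^(−t/τ₂) = 0.155084.
C₂ = 4.738·[1 − (22.8357·0.479175 − 9.01389·0.155084)/(13.8218)] = 4.738·0.309469 = 1.46626 mol/L.

1.466 mol/L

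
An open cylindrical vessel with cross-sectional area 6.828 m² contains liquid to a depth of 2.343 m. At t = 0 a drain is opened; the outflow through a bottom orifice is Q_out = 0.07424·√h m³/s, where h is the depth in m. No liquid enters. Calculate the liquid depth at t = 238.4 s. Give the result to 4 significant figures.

0.05506 m

A dh/dt = −Q_out = −0.07424 √h.
Separate and integrate: 2(√h − √h₀) = −(0.07424/A) t.
√h = √2.343 − 0.07424·238.4/(2·6.828) = 1.53069 − 1.29605 = 0.234639.
h = 0.234639² = 0.0550556 m.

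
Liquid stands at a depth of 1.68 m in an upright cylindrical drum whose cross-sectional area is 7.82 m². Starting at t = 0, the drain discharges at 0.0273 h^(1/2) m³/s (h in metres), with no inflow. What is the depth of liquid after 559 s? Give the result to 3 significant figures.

A dh/dt = −Q_out = −0.0273 √h.
This is separable: 2 d(√h)/dt = −0.0273/A, so √h = √h₀ − (0.0273/(2A)) t.
√h = √1.68 − 0.0273·559/(2·7.82) = 1.2961 − 0.97575 = 0.32040.
h = 0.32040² = 0.10266 m.

0.103 m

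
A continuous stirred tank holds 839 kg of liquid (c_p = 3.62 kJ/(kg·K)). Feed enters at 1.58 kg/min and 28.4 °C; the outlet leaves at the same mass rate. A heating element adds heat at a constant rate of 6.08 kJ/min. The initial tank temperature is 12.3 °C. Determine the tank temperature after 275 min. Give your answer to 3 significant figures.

19.2 °C

M c_p dT/dt = ṁ c_p (T_in − T) + Q̇.
τ = M/ṁ = 531.01 min; T_ss = T_in + Q̇/(ṁ c_p) = 28.4 + 6.08/(1.58·3.62) = 29.463 °C.
T approaches T_ss exponentially: T(t) = T_ss + (T₀ − T_ss) e^(−t/τ).
T(275) = 29.463 + (-17.163)·e^(−275/531.01) = 29.463 + (-17.163)·0.59578 = 19.238 °C.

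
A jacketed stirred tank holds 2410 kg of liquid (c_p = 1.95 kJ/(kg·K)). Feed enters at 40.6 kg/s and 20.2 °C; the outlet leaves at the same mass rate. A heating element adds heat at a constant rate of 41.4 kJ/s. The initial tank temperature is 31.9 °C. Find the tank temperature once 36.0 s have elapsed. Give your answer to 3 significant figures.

Unsteady energy balance on the tank contents: M c_p dT/dt = ṁ c_p (T_in − T) + 41.4.
τ = M/ṁ = 59.360 s; T_ss = T_in + Q̇/(ṁ c_p) = 20.2 + 41.4/(40.6·1.95) = 20.723 °C.
Integrating: T(t) = T_ss + (T₀ − T_ss) e^(−t/τ).
T(36.0) = 20.723 + (11.177)·e^(−36.0/59.360) = 20.723 + (11.177)·0.54527 = 26.817 °C.

26.8 °C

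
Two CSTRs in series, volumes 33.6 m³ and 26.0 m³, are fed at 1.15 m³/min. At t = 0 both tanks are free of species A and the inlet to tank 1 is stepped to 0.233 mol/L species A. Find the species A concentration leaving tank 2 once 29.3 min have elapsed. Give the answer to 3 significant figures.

Species balance on tank i: dCᵢ/dt = (Cᵢ₋₁ − Cᵢ)/τᵢ with τᵢ = Vᵢ/Q.
τ₁ = 33.6/1.15 = 29.217 min; τ₂ = 26.0/1.15 = 22.609 min.
Tank 1: C₁ = C_in(1 − e^(−t/τ₁)). Tank 2 (τ₁ ≠ τ₂): C₂ = C_in[1 − (τ₁ e^(−t/τ₁) − τ₂ e^(−t/τ₂))/(τ₁ − τ₂)].
At t = 29.3: e^(−t/τ₁) = 0.36684, e^(−t/τ₂) = 0.27363.
C₂ = 0.233·[1 − (29.217·0.36684 − 22.609·0.27363)/(6.6087)] = 0.233·0.31430 = 0.073231 mol/L.

0.0732 mol/L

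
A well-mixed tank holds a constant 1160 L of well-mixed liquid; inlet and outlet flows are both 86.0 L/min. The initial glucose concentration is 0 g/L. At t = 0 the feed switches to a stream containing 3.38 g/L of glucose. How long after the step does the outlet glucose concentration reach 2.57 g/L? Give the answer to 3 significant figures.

19.3 min

Mass balance on the solute (V constant): V dC/dt = Q(C_in − C), so τ = V/Q = 13.488 min.
C(t) = C_in + (C₀ − C_in) e^(−t/τ). Set C = 2.57 and solve for t:
e^(−t/τ) = (C − C_in)/(C₀ − C_in) = (2.57 − 3.38)/(0 − 3.38) = 0.23964
t = −τ ln(…) = 13.488 × 1.4286 = 19.269 min.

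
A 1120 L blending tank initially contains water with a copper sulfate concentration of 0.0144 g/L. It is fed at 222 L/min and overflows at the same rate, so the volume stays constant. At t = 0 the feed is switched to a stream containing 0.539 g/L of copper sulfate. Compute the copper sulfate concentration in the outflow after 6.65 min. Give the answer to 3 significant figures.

Unsteady species balance (constant V, well mixed): V dC/dt = Q(C_in − C).
Time constant τ = V/Q = 1120/222 = 5.0450 min.
Integrating: C(t) = C_in + (C₀ − C_in) e^(−t/τ).
C(6.65) = 0.539 + (0.0144 − 0.539)·e^(−6.65/5.0450) = 0.539 + (-0.52460)·0.26764 = 0.39860 g/L.

0.399 g/L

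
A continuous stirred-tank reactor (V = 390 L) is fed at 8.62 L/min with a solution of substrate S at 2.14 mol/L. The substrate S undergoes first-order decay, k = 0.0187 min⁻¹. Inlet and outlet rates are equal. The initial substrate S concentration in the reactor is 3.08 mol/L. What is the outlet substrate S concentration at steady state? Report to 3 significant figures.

1.16 mol/L

Accumulation = in − out − consumed: V dC/dt = Q C_in − Q C − k V C.
At steady state: 0 = Q C_in − (Q + kV) C_ss, so C_ss = Q C_in/(Q + kV).
C_ss = 8.62·2.14/(8.62 + 0.0187·390) = 18.447/15.913 = 1.1592 mol/L.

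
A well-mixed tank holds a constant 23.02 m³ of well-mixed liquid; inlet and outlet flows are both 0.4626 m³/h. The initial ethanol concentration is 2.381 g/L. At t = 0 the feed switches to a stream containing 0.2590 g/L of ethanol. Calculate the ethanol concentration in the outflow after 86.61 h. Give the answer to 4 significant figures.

Species balance on the tank: V dC/dt = Q(C_in − C).
Time constant τ = V/Q = 23.02/0.4626 = 49.7622 h.
Integrating: C(t) = C_in + (C₀ − C_in) e^(−t/τ).
C(86.61) = 0.2590 + (2.381 − 0.2590)·e^(−86.61/49.7622) = 0.2590 + (2.12200)·0.175437 = 0.631277 g/L.

0.6313 g/L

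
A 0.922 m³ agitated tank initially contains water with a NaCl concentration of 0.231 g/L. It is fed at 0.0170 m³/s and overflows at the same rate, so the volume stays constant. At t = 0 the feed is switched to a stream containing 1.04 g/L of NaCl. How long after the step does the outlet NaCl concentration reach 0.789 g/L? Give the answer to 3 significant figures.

Species balance: V dC/dt = Q(C_in − C) ⇒ τ = V/Q = 54.235 s.
C(t) = C_in + (C₀ − C_in) e^(−t/τ). Set C = 0.789 and solve for t:
e^(−t/τ) = (C − C_in)/(C₀ − C_in) = (0.789 − 1.04)/(0.231 − 1.04) = 0.31026
t = −τ ln(…) = 54.235 × 1.1703 = 63.474 s.

63.5 s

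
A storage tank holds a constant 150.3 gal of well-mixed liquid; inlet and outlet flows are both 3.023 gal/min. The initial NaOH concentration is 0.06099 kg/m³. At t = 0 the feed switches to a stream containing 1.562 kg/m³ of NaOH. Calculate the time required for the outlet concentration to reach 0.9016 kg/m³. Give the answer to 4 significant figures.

Transient balance on the dissolved component: V dC/dt = Q(C_in − C), so τ = V/Q = 49.7188 min.
C(t) = C_in + (C₀ − C_in) e^(−t/τ). Set C = 0.9016 and solve for t:
e^(−t/τ) = (C − C_in)/(C₀ − C_in) = (0.9016 − 1.562)/(0.06099 − 1.562) = 0.439970
t = −τ ln(…) = 49.7188 × 0.821048 = 40.8215 min.

40.82 min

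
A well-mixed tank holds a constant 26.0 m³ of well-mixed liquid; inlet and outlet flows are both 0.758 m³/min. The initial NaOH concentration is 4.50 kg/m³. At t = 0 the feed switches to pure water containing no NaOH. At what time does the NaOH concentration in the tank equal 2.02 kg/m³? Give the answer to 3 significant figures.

Species balance: V dC/dt = Q(C_in − C) ⇒ τ = V/Q = 34.301 min.
C(t) = C_in + (C₀ − C_in) e^(−t/τ). Set C = 2.02 and solve for t:
e^(−t/τ) = (C − C_in)/(C₀ − C_in) = (2.02 − 0)/(4.50 − 0) = 0.44889
t = −τ ln(…) = 34.301 × 0.80098 = 27.474 min.

27.5 min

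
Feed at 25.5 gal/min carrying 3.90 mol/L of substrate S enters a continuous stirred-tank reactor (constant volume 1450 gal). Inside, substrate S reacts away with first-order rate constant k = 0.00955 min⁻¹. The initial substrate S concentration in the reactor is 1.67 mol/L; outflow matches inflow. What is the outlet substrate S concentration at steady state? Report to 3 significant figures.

Species balance: V dC/dt = Q C_in − Q C − k V C.
At steady state: 0 = Q C_in − (Q + kV) C_ss, so C_ss = Q C_in/(Q + kV).
C_ss = 25.5·3.90/(25.5 + 0.00955·1450) = 99.450/39.347 = 2.5275 mol/L.

2.53 mol/L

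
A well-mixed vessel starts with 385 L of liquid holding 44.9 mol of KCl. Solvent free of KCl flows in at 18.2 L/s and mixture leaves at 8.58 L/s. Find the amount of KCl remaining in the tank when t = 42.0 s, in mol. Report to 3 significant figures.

23.7 mol

Total volume: dV/dt = Q_in − Q_out = 9.6200 L/s, so V(t) = 385 + 9.6200 t and V(42.0) = 789.04 L.
Species balance (pure solvent in): dm/dt = −Q_out · m/V(t).
dm/m = −Q_out dt/(V₀ + 9.6200 t); integrating gives ln(m/m₀) = −(Q_out/(Q_in−Q_out)) ln(V/V₀).
m = m₀ (V₀/V)^(Q_out/(Q_in−Q_out)) = 44.9 × (385/789.04)^(0.89189) = 23.675 mol.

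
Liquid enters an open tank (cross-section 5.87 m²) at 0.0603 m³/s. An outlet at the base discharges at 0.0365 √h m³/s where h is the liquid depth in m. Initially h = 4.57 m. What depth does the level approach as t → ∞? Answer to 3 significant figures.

2.73 m

Level balance: A dh/dt = 0.0603 − 0.0365 √h. Setting dh/dt = 0:
Q_in = 0.0365 √h_ss ⇒ √h_ss = 0.0603/0.0365 = 1.6521.
h_ss = 1.6521² = 2.7293 m. (Since h₀ = 4.57 m > h_ss, the level will fall toward this value.)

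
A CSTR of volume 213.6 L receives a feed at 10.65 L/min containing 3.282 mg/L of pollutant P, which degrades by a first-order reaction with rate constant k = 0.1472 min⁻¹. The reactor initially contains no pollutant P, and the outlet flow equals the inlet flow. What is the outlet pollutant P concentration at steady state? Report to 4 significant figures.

0.8304 mg/L

Accumulation = in − out − consumed: V dC/dt = Q C_in − Q C − k V C.
At steady state: 0 = Q C_in − (Q + kV) C_ss, so C_ss = Q C_in/(Q + kV).
C_ss = 10.65·3.282/(10.65 + 0.1472·213.6) = 34.9533/42.0919 = 0.830404 mg/L.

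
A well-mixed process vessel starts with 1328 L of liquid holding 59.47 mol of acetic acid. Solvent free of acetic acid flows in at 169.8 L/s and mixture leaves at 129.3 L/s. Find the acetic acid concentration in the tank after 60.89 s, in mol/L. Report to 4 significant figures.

Let m(t) be the amount of acetic acid. Volume: V(t) = V₀ + (Q_in − Q_out) t = 1328 + 40.5000 t; V(60.89) = 3794.05 L.
Solute balance: dm/dt = 0 − Q_out C = −Q_out m/V(t).
dm/m = −Q_out dt/(V₀ + 40.5000 t); integrating gives ln(m/m₀) = −(Q_out/(Q_in−Q_out)) ln(V/V₀).
m = m₀ (V₀/V)^(Q_out/(Q_in−Q_out)) = 59.47 × (1328/3794.05)^(3.19259) = 2.08344 mol.
C = m/V = 2.08344/3794.05 = 0.000549134 mol/L.

0.0005491 mol/L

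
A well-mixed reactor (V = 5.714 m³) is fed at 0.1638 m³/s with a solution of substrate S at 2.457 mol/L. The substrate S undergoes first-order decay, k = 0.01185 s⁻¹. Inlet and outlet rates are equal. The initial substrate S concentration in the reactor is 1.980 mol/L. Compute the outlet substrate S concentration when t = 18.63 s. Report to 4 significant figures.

1.852 mol/L

Species balance: V dC/dt = Q C_in − Q C − k V C.
dC/dt = (Q/V) C_in − (Q/V + k) C; effective rate a = Q/V + k = 0.0286664 + 0.01185 = 0.0405164 s⁻¹.
C_ss = Q C_in/(Q + kV) = 1.73839 mol/L; C(t) = C_ss + (C₀ − C_ss) e^(−a t).
C(18.63) = 1.73839 + (0.241608)·e^(−0.0405164·18.63) = 1.73839 + (0.241608)·0.470095 = 1.85197 mol/L.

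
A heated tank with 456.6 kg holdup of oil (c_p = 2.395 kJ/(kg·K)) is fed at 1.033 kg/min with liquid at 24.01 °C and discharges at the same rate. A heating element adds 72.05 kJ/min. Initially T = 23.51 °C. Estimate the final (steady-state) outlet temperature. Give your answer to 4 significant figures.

53.13 °C

Energy balance: M c_p dT/dt = ṁ c_p (T_in − T) + 72.05.
At steady state dT/dt = 0 ⇒ T_ss = T_in + Q̇/(ṁ c_p) = 24.01 + 72.05/(1.033·2.395) = 53.1325 °C.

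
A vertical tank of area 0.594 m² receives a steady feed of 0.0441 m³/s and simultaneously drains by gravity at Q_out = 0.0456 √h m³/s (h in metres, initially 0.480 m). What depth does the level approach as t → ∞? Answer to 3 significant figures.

0.935 m

Level balance: A dh/dt = 0.0441 − 0.0456 √h. Setting dh/dt = 0:
Q_in = 0.0456 √h_ss ⇒ √h_ss = 0.0441/0.0456 = 0.96711.
h_ss = 0.96711² = 0.93529 m. (Since h₀ = 0.480 m < h_ss, the level will rise toward this value.)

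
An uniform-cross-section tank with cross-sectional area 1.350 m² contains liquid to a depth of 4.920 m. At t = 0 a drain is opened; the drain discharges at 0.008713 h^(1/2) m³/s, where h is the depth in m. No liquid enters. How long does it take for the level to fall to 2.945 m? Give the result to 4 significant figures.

155.6 s

With no inflow, A dh/dt = −0.008713 √h.
Separate and integrate: 2(√h − √h₀) = −(0.008713/A) t.
t = 2A(√h₀ − √h)/0.008713 = 2·1.350·(√4.920 − √2.945)/0.008713
  = 2.70000 × (2.21811 − 1.71610) / 0.008713 = 155.563 s.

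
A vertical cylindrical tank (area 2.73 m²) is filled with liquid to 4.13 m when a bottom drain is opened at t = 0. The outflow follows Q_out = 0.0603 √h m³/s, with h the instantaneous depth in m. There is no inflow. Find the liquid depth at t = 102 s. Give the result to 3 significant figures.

A dh/dt = −Q_out = −0.0603 √h.
This is separable: 2 d(√h)/dt = −0.0603/A, so √h = √h₀ − (0.0603/(2A)) t.
√h = √4.13 − 0.0603·102/(2·2.73) = 2.0322 − 1.1265 = 0.90576.
h = 0.90576² = 0.82040 m.

0.820 m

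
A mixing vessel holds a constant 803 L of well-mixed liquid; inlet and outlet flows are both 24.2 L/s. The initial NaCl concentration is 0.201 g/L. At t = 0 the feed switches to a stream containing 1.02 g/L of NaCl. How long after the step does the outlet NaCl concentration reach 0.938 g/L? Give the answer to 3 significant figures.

Species balance: V dC/dt = Q(C_in − C) ⇒ τ = V/Q = 33.182 s.
C(t) = C_in + (C₀ − C_in) e^(−t/τ). Set C = 0.938 and solve for t:
e^(−t/τ) = (C − C_in)/(C₀ − C_in) = (0.938 − 1.02)/(0.201 − 1.02) = 0.10012
t = −τ ln(…) = 33.182 × 2.3014 = 76.363 s.

76.4 s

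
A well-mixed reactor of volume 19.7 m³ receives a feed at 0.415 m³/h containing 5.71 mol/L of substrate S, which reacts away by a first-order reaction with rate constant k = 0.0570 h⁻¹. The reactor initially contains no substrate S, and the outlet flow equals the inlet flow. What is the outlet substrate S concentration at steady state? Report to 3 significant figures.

V dC/dt = Q(C_in − C) − k V C.
At steady state: 0 = Q C_in − (Q + kV) C_ss, so C_ss = Q C_in/(Q + kV).
C_ss = 0.415·5.71/(0.415 + 0.0570·19.7) = 2.3697/1.5379 = 1.5408 mol/L.

1.54 mol/L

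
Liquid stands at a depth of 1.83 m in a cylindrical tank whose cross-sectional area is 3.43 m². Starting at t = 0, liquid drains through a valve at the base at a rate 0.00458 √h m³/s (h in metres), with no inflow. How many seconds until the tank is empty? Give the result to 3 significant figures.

With no inflow, A dh/dt = −0.00458 √h.
∫ h^(−1/2) dh = −(0.00458/A) ∫ dt, giving 2√h = 2√h₀ − (0.00458/A) t.
Tank is empty when √h = 0: t_empty = 2A√h₀/0.00458.
t_empty = 2·3.43·√1.83/0.00458 = 6.8600·1.3528/0.00458 = 2026.2 s.

2030 s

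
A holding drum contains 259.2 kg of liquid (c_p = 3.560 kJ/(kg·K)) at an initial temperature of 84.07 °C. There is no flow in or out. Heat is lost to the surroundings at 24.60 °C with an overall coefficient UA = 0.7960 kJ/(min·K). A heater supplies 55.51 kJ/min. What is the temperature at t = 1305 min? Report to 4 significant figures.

91.01 °C

Lumped-capacitance energy balance: M c_p dT/dt = UA(T_amb − T) + Q̇.
dT/dt = (T_ss − T)/τ with T_ss = T_amb + Q̇/UA = 24.60 + 55.51/0.7960 = 94.3362 °C, τ = M c_p/UA = 259.2·3.560/0.7960 = 1159.24 min.
Solution: T(t) = T_ss + (T₀ − T_ss) e^(−t/τ).
T(1305) = 94.3362 + (-10.2662)·0.324412 = 91.0057 °C.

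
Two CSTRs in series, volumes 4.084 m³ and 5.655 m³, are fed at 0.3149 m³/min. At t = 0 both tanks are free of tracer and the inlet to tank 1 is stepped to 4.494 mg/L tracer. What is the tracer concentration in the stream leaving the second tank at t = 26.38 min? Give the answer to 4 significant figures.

2.299 mg/L

Time constants: τᵢ = Vᵢ/Q for each well-mixed tank.
τ₁ = 4.084/0.3149 = 12.9692 min; τ₂ = 5.655/0.3149 = 17.9581 min.
Solving the cascade with C₁(0)=C₂(0)=0 gives C₂(t) = C_in[1 − (τ₁ e^(−t/τ₁) − τ₂ e^(−t/τ₂))/(τ₁ − τ₂)].
At t = 26.38: e^(−t/τ₁) = 0.130805, e^(−t/τ₂) = 0.230161.
C₂ = 4.494·[1 − (12.9692·0.130805 − 17.9581·0.230161)/(-4.98889)] = 4.494·0.511551 = 2.29891 mg/L.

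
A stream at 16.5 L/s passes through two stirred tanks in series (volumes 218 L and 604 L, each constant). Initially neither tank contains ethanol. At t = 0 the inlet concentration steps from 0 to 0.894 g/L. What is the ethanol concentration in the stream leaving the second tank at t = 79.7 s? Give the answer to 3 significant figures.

Species balance on tank i: dCᵢ/dt = (Cᵢ₋₁ − Cᵢ)/τᵢ with τᵢ = Vᵢ/Q.
τ₁ = 218/16.5 = 13.212 s; τ₂ = 604/16.5 = 36.606 s.
Solving the cascade with C₁(0)=C₂(0)=0 gives C₂(t) = C_in[1 − (τ₁ e^(−t/τ₁) − τ₂ e^(−t/τ₂))/(τ₁ − τ₂)].
At t = 79.7: e^(−t/τ₁) = 0.0023999, e^(−t/τ₂) = 0.11335.
C₂ = 0.894·[1 − (13.212·0.0023999 − 36.606·0.11335)/(-23.394)] = 0.894·0.82398 = 0.73664 g/L.

0.737 g/L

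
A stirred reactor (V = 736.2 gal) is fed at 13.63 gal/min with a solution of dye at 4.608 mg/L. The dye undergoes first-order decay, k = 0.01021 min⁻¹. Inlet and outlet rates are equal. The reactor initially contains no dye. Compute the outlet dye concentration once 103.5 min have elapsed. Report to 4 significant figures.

Accumulation = in − out − consumed: V dC/dt = Q C_in − Q C − k V C.
dC/dt = (Q/V) C_in − (Q/V + k) C; effective rate a = Q/V + k = 0.0185140 + 0.01021 = 0.0287240 min⁻¹.
C_ss = Q C_in/(Q + kV) = 2.97008 mg/L; C(t) = C_ss + (C₀ − C_ss) e^(−a t).
C(103.5) = 2.97008 + (-2.97008)·e^(−0.0287240·103.5) = 2.97008 + (-2.97008)·0.0511531 = 2.81815 mg/L.

2.818 mg/L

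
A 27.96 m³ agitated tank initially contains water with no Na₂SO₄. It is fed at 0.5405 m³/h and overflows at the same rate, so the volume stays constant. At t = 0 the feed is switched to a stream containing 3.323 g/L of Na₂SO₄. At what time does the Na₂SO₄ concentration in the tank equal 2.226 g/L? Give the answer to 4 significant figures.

Species balance on the tank: V dC/dt = Q(C_in − C), so τ = V/Q = 51.7299 h.
C(t) = C_in + (C₀ − C_in) e^(−t/τ). Set C = 2.226 and solve for t:
e^(−t/τ) = (C − C_in)/(C₀ − C_in) = (2.226 − 3.323)/(0 − 3.323) = 0.330123
t = −τ ln(…) = 51.7299 × 1.10829 = 57.3316 h.

57.33 h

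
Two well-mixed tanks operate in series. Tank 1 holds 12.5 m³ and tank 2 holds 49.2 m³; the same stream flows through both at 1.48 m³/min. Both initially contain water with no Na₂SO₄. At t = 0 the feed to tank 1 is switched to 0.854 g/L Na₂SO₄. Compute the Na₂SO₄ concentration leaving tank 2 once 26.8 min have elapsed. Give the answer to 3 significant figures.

Each tank obeys Vᵢ dCᵢ/dt = Q(Cᵢ₋₁ − Cᵢ), so τᵢ = Vᵢ/Q.
τ₁ = 12.5/1.48 = 8.4459 min; τ₂ = 49.2/1.48 = 33.243 min.
Tank 1: C₁ = C_in(1 − e^(−t/τ₁)). Tank 2 (τ₁ ≠ τ₂): C₂ = C_in[1 − (τ₁ e^(−t/τ₁) − τ₂ e^(−t/τ₂))/(τ₁ − τ₂)].
At t = 26.8: e^(−t/τ₁) = 0.041873, e^(−t/τ₂) = 0.44656.
C₂ = 0.854·[1 − (8.4459·0.041873 − 33.243·0.44656)/(-24.797)] = 0.854·0.41560 = 0.35492 g/L.

0.355 g/L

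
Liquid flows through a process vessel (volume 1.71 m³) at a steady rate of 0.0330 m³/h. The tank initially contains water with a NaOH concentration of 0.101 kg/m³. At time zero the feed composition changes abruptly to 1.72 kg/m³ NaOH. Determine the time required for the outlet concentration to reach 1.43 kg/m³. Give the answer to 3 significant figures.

89.1 h

Species balance: V dC/dt = Q(C_in − C) ⇒ τ = V/Q = 51.818 h.
C(t) = C_in + (C₀ − C_in) e^(−t/τ). Set C = 1.43 and solve for t:
e^(−t/τ) = (C − C_in)/(C₀ − C_in) = (1.43 − 1.72)/(0.101 − 1.72) = 0.17912
t = −τ ln(…) = 51.818 × 1.7197 = 89.111 h.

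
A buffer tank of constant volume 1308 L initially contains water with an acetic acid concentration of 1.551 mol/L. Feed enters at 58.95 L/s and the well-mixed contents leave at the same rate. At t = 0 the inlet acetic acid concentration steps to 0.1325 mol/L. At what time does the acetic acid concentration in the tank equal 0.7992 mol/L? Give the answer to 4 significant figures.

Species balance: V dC/dt = Q(C_in − C) ⇒ τ = V/Q = 22.1883 s.
C(t) = C_in + (C₀ − C_in) e^(−t/τ). Set C = 0.7992 and solve for t:
e^(−t/τ) = (C − C_in)/(C₀ − C_in) = (0.7992 − 0.1325)/(1.551 − 0.1325) = 0.470004
t = −τ ln(…) = 22.1883 × 0.755015 = 16.7525 s.

16.75 s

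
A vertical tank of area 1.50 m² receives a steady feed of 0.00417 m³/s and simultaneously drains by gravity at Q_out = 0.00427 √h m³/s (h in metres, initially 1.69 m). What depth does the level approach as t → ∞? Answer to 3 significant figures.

A dh/dt = Q_in − 0.00427 √h. Steady state requires inflow = outflow:
Q_in = 0.00427 √h_ss ⇒ √h_ss = 0.00417/0.00427 = 0.97658.
h_ss = 0.97658² = 0.95371 m. (Since h₀ = 1.69 m > h_ss, the level will fall toward this value.)

0.954 m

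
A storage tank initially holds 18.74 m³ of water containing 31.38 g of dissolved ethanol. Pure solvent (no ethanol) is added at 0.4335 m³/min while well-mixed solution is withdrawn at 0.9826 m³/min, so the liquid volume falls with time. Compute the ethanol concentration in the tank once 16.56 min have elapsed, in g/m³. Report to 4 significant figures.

Total volume: dV/dt = Q_in − Q_out = -0.549100 m³/min, so V(t) = 18.74 − 0.549100 t and V(16.56) = 9.64690 m³.
Solute balance: dm/dt = 0 − Q_out C = −Q_out m/V(t).
dm/m = −Q_out dt/(V₀ − 0.549100 t); integrating gives ln(m/m₀) = −(Q_out/(Q_in−Q_out)) ln(V/V₀).
m = m₀ (V₀/V)^(Q_out/(Q_in−Q_out)) = 31.38 × (18.74/9.64690)^(-1.78947) = 9.56316 g.
C = m/V = 9.56316/9.64690 = 0.991319 g/m³.

0.9913 g/m³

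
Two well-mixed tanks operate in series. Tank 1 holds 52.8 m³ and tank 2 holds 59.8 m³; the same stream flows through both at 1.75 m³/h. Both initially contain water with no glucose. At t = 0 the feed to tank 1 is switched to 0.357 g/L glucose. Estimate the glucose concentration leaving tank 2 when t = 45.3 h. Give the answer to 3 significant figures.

Species balance on tank i: dCᵢ/dt = (Cᵢ₋₁ − Cᵢ)/τᵢ with τᵢ = Vᵢ/Q.
τ₁ = 52.8/1.75 = 30.171 h; τ₂ = 59.8/1.75 = 34.171 h.
Solving the cascade with C₁(0)=C₂(0)=0 gives C₂(t) = C_in[1 − (τ₁ e^(−t/τ₁) − τ₂ e^(−t/τ₂))/(τ₁ − τ₂)].
At t = 45.3: e^(−t/τ₁) = 0.22281, e^(−t/τ₂) = 0.26563.
C₂ = 0.357·[1 − (30.171·0.22281 − 34.171·0.26563)/(-4.0000)] = 0.357·0.41145 = 0.14689 g/L.

0.147 g/L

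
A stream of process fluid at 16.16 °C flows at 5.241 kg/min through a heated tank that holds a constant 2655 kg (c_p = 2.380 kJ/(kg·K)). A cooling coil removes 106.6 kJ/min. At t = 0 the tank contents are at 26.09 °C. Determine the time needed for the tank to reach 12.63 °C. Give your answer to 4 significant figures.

M c_p dT/dt = ṁ c_p (T_in − T) − Q̇.
τ = M/ṁ = 506.583 min; T_ss = T_in − Q̇/(ṁ c_p) = 7.61394 °C.
T(t) = T_ss + (T₀ − T_ss) e^(−t/τ). Set T = 12.63:
e^(−t/τ) = (12.63 − 7.61394)/(26.09 − 7.61394) = 0.271490
t = −506.583 · ln(0.271490) = 660.498 min.

660.5 min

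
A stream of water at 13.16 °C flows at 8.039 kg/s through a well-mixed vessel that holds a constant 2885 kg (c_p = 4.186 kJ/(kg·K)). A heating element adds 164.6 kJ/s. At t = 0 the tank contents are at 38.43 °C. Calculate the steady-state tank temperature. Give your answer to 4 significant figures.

18.05 °C

M c_p dT/dt = ṁ c_p (T_in − T) + Q̇.
At steady state dT/dt = 0 ⇒ T_ss = T_in + Q̇/(ṁ c_p) = 13.16 + 164.6/(8.039·4.186) = 18.0513 °C.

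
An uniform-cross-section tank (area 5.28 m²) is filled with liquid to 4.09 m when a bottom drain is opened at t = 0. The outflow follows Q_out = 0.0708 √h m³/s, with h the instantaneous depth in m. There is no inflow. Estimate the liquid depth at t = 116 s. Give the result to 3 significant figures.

1.55 m

With no inflow, A dh/dt = −0.0708 √h.
∫ h^(−1/2) dh = −(0.0708/A) ∫ dt, giving 2√h = 2√h₀ − (0.0708/A) t.
√h = √4.09 − 0.0708·116/(2·5.28) = 2.0224 − 0.77773 = 1.2446.
h = 1.2446² = 1.5491 m.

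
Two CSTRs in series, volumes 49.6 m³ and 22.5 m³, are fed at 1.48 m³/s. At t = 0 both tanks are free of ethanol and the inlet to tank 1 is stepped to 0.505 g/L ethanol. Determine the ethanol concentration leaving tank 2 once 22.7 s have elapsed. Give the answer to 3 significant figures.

Each tank obeys Vᵢ dCᵢ/dt = Q(Cᵢ₋₁ − Cᵢ), so τᵢ = Vᵢ/Q.
τ₁ = 49.6/1.48 = 33.514 s; τ₂ = 22.5/1.48 = 15.203 s.
Tank 1: C₁ = C_in(1 − e^(−t/τ₁)). Tank 2 (τ₁ ≠ τ₂): C₂ = C_in[1 − (τ₁ e^(−t/τ₁) − τ₂ e^(−t/τ₂))/(τ₁ − τ₂)].
At t = 22.7: e^(−t/τ₁) = 0.50797, e^(−t/τ₂) = 0.22466.
C₂ = 0.505·[1 − (33.514·0.50797 − 15.203·0.22466)/(18.311)] = 0.505·0.25682 = 0.12969 g/L.

0.130 g/L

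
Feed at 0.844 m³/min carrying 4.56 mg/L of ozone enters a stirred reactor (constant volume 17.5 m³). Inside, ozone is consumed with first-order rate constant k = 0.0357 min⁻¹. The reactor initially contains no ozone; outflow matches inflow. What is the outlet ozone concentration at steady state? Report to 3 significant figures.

Species balance: V dC/dt = Q C_in − Q C − k V C.
At steady state: 0 = Q C_in − (Q + kV) C_ss, so C_ss = Q C_in/(Q + kV).
C_ss = 0.844·4.56/(0.844 + 0.0357·17.5) = 3.8486/1.4688 = 2.6204 mg/L.

2.62 mg/L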